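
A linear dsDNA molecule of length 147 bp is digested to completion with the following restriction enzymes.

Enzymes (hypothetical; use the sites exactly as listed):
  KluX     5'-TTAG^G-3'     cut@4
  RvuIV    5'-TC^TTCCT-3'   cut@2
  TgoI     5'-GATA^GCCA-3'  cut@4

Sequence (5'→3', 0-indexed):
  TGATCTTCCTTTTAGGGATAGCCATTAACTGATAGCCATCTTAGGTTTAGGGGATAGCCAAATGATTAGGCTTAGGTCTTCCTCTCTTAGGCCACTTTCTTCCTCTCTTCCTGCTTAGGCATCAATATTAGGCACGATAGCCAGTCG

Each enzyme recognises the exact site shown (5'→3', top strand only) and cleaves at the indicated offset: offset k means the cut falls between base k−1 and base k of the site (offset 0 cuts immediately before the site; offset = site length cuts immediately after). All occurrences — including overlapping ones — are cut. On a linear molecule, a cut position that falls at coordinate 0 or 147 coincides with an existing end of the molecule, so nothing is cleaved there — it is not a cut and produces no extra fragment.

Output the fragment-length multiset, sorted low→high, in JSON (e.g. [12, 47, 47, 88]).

[3,5,5,6,6,6,8,8,8,9,10,10,11,12,13,13,14]

Site scan:
  KluX TTAGG/4: at [11, 40, 46, 65, 71, 86, 114, 127] ⇒ [15, 44, 50, 69, 75, 90, 118, 131]
  RvuIV TCTTCCT/2: at [3, 76, 97, 105] ⇒ [5, 78, 99, 107]
  TgoI GATAGCCA/4: at [16, 30, 52, 135] ⇒ [20, 34, 56, 139]

Pooled cuts: [5, 15, 20, 34, 44, 50, 56, 69, 75, 78, 90, 99, 107, 118, 131, 139]

Fragments:
  [0,5): 5 bp
  [5,15): 10 bp
  [15,20): 5 bp
  [20,34): 14 bp
  [34,44): 10 bp
  [44,50): 6 bp
  [50,56): 6 bp
  [56,69): 13 bp
  [69,75): 6 bp
  [75,78): 3 bp
  [78,90): 12 bp
  [90,99): 9 bp
  [99,107): 8 bp
  [107,118): 11 bp
  [118,131): 13 bp
  [131,139): 8 bp
  [139,147): 8 bp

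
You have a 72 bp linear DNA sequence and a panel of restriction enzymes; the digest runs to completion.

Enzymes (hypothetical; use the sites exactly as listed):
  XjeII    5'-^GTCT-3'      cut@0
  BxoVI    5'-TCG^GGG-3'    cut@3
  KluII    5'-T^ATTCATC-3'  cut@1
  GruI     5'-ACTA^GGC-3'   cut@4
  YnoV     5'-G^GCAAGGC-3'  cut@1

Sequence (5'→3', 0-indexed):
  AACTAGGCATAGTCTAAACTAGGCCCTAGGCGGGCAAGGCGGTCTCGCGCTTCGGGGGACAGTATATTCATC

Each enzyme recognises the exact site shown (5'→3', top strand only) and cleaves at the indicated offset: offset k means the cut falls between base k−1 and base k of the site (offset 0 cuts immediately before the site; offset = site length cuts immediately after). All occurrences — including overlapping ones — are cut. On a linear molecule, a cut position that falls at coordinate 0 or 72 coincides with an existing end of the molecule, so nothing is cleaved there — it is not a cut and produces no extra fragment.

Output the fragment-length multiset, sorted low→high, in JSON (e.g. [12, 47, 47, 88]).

[5,6,7,8,10,11,12,13]

Per-enzyme occurrences:
  XjeII (GTCT, off=0): starts [11, 41] → cuts [11, 41]
  BxoVI (TCGGGG, off=3): starts [51] → cuts [54]
  KluII (TATTCATC, off=1): starts [64] → cuts [65]
  GruI (ACTAGGC, off=4): starts [1, 17] → cuts [5, 21]
  YnoV (GGCAAGGC, off=1): starts [32] → cuts [33]

Pooled cuts: [5, 11, 21, 33, 41, 54, 65]

Fragment lengths:
  [0,5): 5 bp
  [5,11): 6 bp
  [11,21): 10 bp
  [21,33): 12 bp
  [33,41): 8 bp
  [41,54): 13 bp
  [54,65): 11 bp
  [65,72): 7 bp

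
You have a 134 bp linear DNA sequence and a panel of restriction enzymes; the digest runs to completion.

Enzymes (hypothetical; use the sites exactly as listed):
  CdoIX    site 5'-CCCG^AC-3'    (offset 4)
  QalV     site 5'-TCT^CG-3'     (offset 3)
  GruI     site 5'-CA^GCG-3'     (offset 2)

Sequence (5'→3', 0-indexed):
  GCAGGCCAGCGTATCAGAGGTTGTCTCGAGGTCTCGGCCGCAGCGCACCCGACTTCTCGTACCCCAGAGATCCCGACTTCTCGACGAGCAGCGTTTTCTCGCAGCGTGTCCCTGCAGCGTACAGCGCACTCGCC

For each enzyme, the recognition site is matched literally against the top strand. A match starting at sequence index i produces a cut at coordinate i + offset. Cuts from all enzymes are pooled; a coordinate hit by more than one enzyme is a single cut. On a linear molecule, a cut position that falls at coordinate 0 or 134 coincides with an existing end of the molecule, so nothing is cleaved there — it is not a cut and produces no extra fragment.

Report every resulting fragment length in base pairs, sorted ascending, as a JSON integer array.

Site scan:
  CdoIX (CCCGAC, off=4): starts [47, 71] → cuts [51, 75]
  QalV (TCTCG, off=3): starts [23, 31, 54, 78, 96] → cuts [26, 34, 57, 81, 99]
  GruI (CAGCG, off=2): starts [6, 40, 88, 101, 114, 121] → cuts [8, 42, 90, 103, 116, 123]

Pooled cuts: [8, 26, 34, 42, 51, 57, 75, 81, 90, 99, 103, 116, 123]

Fragments:
  [0,8): 8 bp
  [8,26): 18 bp
  [26,34): 8 bp
  [34,42): 8 bp
  [42,51): 9 bp
  [51,57): 6 bp
  [57,75): 18 bp
  [75,81): 6 bp
  [81,90): 9 bp
  [90,99): 9 bp
  [99,103): 4 bp
  [103,116): 13 bp
  [116,123): 7 bp
  [123,134): 11 bp

[4,6,6,7,8,8,8,9,9,9,11,13,18,18]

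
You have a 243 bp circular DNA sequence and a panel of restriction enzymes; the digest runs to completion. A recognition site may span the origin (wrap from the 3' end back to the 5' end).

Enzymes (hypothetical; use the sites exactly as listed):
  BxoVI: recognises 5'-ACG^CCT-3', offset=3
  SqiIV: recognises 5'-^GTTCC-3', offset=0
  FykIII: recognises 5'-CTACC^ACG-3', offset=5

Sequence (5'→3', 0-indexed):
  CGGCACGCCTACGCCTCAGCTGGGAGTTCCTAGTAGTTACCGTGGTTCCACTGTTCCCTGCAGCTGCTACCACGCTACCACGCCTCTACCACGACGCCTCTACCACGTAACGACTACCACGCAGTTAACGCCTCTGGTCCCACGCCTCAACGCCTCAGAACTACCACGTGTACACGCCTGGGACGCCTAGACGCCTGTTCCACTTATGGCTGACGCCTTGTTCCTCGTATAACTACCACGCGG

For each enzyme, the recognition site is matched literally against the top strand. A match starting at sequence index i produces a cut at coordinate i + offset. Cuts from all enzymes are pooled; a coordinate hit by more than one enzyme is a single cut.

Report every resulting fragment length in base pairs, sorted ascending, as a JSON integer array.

[3,3,4,6,6,8,8,8,8,8,8,9,11,12,12,13,13,14,14,18,19,19,19]

Site scan:
  BxoVI (ACGCCT, off=3): starts [4, 10, 79, 93, 127, 141, 149, 173, 182, 190, 212] → cuts [7, 13, 82, 96, 130, 144, 152, 176, 185, 193, 215]
  SqiIV (GTTCC, off=0): starts [25, 44, 52, 196, 219] → cuts [25, 44, 52, 196, 219]
  FykIII (CTACCACG, off=5): starts [66, 74, 85, 99, 113, 160, 232] → cuts [71, 79, 90, 104, 118, 165, 237]

All cut coordinates (distinct, sorted): [7, 13, 25, 44, 52, 71, 79, 82, 90, 96, 104, 118, 130, 144, 152, 165, 176, 185, 193, 196, 215, 219, 237]

Fragments:
  7→13: 6 bp
  13→25: 12 bp
  25→44: 19 bp
  44→52: 8 bp
  52→71: 19 bp
  71→79: 8 bp
  79→82: 3 bp
  82→90: 8 bp
  90→96: 6 bp
  96→104: 8 bp
  104→118: 14 bp
  118→130: 12 bp
  130→144: 14 bp
  144→152: 8 bp
  152→165: 13 bp
  165→176: 11 bp
  176→185: 9 bp
  185→193: 8 bp
  193→196: 3 bp
  196→215: 19 bp
  215→219: 4 bp
  219→237: 18 bp
  237→7 (wrap): 243-237+7 = 13 bp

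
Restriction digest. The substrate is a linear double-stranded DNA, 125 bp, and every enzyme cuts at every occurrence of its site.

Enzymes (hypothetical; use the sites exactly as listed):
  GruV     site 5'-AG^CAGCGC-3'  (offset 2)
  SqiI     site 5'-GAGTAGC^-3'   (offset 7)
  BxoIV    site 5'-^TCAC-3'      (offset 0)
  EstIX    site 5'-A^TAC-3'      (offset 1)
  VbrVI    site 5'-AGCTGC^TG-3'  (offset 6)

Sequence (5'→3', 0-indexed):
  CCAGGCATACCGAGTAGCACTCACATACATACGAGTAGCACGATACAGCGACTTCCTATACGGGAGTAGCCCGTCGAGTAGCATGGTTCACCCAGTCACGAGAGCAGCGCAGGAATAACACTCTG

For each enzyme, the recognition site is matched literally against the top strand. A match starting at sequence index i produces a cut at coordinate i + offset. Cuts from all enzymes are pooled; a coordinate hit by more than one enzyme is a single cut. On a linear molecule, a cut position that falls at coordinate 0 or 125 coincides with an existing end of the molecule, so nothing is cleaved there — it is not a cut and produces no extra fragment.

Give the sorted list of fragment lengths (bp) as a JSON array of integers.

Per-enzyme occurrences:
  GruV (AGCAGCGC, off=2): starts [102] → cuts [104]
  SqiI (GAGTAGC, off=7): starts [11, 32, 63, 75] → cuts [18, 39, 70, 82]
  BxoIV (TCAC, off=0): starts [20, 87, 95] → cuts [20, 87, 95]
  EstIX (ATAC, off=1): starts [6, 24, 28, 42, 57] → cuts [7, 25, 29, 43, 58]
  VbrVI (AGCTGCTG, off=6): no sites

Pooled cuts: [7, 18, 20, 25, 29, 39, 43, 58, 70, 82, 87, 95, 104]

Fragment lengths:
  [0,7): 7 bp
  [7,18): 11 bp
  [18,20): 2 bp
  [20,25): 5 bp
  [25,29): 4 bp
  [29,39): 10 bp
  [39,43): 4 bp
  [43,58): 15 bp
  [58,70): 12 bp
  [70,82): 12 bp
  [82,87): 5 bp
  [87,95): 8 bp
  [95,104): 9 bp
  [104,125): 21 bp

[2,4,4,5,5,7,8,9,10,11,12,12,15,21]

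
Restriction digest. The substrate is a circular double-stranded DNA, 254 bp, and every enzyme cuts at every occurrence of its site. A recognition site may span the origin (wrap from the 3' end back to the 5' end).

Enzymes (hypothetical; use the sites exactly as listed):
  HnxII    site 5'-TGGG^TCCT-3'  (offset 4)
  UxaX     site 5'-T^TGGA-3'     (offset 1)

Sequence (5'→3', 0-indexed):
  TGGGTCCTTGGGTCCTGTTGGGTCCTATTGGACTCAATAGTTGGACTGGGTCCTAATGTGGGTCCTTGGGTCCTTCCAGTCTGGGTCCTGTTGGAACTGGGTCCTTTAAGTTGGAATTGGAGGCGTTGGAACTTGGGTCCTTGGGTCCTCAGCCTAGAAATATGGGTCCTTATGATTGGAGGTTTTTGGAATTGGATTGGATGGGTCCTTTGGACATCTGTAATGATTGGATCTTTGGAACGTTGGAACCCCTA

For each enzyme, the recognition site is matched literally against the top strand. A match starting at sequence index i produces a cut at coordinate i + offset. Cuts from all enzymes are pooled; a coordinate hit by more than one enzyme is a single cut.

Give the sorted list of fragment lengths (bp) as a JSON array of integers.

Per-enzyme occurrences:
  HnxII (TGGGTCCT, off=4): starts [0, 8, 18, 46, 58, 66, 81, 97, 133, 141, 162, 201] → cuts [4, 12, 22, 50, 62, 70, 85, 101, 137, 145, 166, 205]
  UxaX (TTGGA, off=1): starts [27, 40, 90, 110, 116, 125, 175, 185, 191, 196, 209, 226, 234, 242] → cuts [28, 41, 91, 111, 117, 126, 176, 186, 192, 197, 210, 227, 235, 243]

Pooled cuts: [4, 12, 22, 28, 41, 50, 62, 70, 85, 91, 101, 111, 117, 126, 137, 145, 166, 176, 186, 192, 197, 205, 210, 227, 235, 243]

Fragments:
  4→12: 8 bp
  12→22: 10 bp
  22→28: 6 bp
  28→41: 13 bp
  41→50: 9 bp
  50→62: 12 bp
  62→70: 8 bp
  70→85: 15 bp
  85→91: 6 bp
  91→101: 10 bp
  101→111: 10 bp
  111→117: 6 bp
  117→126: 9 bp
  126→137: 11 bp
  137→145: 8 bp
  145→166: 21 bp
  166→176: 10 bp
  176→186: 10 bp
  186→192: 6 bp
  192→197: 5 bp
  197→205: 8 bp
  205→210: 5 bp
  210→227: 17 bp
  227→235: 8 bp
  235→243: 8 bp
  243→4 (wrap): 254-243+4 = 15 bp

[5,5,6,6,6,6,8,8,8,8,8,8,9,9,10,10,10,10,10,11,12,13,15,15,17,21]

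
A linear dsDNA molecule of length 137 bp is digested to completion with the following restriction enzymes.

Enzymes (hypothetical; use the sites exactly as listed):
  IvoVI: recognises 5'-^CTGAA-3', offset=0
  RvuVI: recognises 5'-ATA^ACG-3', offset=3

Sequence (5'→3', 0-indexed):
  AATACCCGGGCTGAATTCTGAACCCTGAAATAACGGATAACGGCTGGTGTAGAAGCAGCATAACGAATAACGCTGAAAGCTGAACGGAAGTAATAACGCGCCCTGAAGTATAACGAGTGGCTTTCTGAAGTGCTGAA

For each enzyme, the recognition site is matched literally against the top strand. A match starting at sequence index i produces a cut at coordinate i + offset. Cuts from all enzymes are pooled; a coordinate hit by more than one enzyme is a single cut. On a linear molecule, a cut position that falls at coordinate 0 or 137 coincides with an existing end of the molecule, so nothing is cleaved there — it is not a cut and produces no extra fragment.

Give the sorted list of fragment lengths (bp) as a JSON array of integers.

[3,5,7,7,7,7,7,7,8,8,10,10,12,16,23]

Site scan:
  IvoVI CTGAA/0: at [10, 17, 24, 72, 79, 102, 124, 132] ⇒ [10, 17, 24, 72, 79, 102, 124, 132]
  RvuVI ATAACG/3: at [29, 36, 59, 66, 92, 109] ⇒ [32, 39, 62, 69, 95, 112]

All cut coordinates (distinct, sorted): [10, 17, 24, 32, 39, 62, 69, 72, 79, 95, 102, 112, 124, 132]

Fragment lengths:
  [0,10): 10 bp
  [10,17): 7 bp
  [17,24): 7 bp
  [24,32): 8 bp
  [32,39): 7 bp
  [39,62): 23 bp
  [62,69): 7 bp
  [69,72): 3 bp
  [72,79): 7 bp
  [79,95): 16 bp
  [95,102): 7 bp
  [102,112): 10 bp
  [112,124): 12 bp
  [124,132): 8 bp
  [132,137): 5 bp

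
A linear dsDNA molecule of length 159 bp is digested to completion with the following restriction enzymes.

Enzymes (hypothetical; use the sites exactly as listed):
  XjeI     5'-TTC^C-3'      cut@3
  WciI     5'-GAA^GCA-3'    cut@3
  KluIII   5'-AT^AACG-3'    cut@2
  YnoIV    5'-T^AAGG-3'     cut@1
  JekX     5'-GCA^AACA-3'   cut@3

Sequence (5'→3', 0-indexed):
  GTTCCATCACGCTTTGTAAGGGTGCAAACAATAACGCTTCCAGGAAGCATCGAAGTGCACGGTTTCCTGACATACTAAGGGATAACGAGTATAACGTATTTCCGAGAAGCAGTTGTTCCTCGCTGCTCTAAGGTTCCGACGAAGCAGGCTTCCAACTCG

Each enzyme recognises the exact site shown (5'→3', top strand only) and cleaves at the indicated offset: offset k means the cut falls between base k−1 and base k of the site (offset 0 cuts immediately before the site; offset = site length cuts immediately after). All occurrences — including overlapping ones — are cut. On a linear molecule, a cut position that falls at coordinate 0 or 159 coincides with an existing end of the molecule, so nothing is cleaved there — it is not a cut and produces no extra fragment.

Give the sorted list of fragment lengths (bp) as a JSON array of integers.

Scan for sites:
  XjeI TTCC/3: at [1, 37, 63, 99, 115, 133, 149] ⇒ [4, 40, 66, 102, 118, 136, 152]
  WciI GAAGCA/3: at [43, 105, 140] ⇒ [46, 108, 143]
  KluIII ATAACG/2: at [30, 81, 90] ⇒ [32, 83, 92]
  YnoIV TAAGG/1: at [16, 75, 128] ⇒ [17, 76, 129]
  JekX GCAAACA/3: at [23] ⇒ [26]

Pooled cuts: [4, 17, 26, 32, 40, 46, 66, 76, 83, 92, 102, 108, 118, 129, 136, 143, 152]

Fragments:
  [0,4): 4 bp
  [4,17): 13 bp
  [17,26): 9 bp
  [26,32): 6 bp
  [32,40): 8 bp
  [40,46): 6 bp
  [46,66): 20 bp
  [66,76): 10 bp
  [76,83): 7 bp
  [83,92): 9 bp
  [92,102): 10 bp
  [102,108): 6 bp
  [108,118): 10 bp
  [118,129): 11 bp
  [129,136): 7 bp
  [136,143): 7 bp
  [143,152): 9 bp
  [152,159): 7 bp

[4,6,6,6,7,7,7,7,8,9,9,9,10,10,10,11,13,20]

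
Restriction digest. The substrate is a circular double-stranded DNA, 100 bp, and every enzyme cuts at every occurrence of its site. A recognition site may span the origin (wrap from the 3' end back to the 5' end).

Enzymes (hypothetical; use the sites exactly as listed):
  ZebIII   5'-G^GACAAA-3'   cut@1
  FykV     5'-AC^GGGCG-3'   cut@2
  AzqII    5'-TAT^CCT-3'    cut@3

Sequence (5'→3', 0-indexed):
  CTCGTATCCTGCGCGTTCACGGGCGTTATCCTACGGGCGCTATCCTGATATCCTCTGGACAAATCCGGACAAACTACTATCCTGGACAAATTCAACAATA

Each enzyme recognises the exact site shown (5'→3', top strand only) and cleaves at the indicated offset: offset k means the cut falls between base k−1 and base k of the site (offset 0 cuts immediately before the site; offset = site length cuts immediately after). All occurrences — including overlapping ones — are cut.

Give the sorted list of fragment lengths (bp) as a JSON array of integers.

Scan for sites:
  ZebIII GGACAAA/1: at [56, 66, 83] ⇒ [57, 67, 84]
  FykV ACGGGCG/2: at [18, 32] ⇒ [20, 34]
  AzqII TATCCT/3: at [4, 26, 40, 48, 77] ⇒ [7, 29, 43, 51, 80]

All cut coordinates (distinct, sorted): [7, 20, 29, 34, 43, 51, 57, 67, 80, 84]

Fragment lengths:
  7→20: 13 bp
  20→29: 9 bp
  29→34: 5 bp
  34→43: 9 bp
  43→51: 8 bp
  51→57: 6 bp
  57→67: 10 bp
  67→80: 13 bp
  80→84: 4 bp
  84→7 (wrap): 100-84+7 = 23 bp

[4,5,6,8,9,9,10,13,13,23]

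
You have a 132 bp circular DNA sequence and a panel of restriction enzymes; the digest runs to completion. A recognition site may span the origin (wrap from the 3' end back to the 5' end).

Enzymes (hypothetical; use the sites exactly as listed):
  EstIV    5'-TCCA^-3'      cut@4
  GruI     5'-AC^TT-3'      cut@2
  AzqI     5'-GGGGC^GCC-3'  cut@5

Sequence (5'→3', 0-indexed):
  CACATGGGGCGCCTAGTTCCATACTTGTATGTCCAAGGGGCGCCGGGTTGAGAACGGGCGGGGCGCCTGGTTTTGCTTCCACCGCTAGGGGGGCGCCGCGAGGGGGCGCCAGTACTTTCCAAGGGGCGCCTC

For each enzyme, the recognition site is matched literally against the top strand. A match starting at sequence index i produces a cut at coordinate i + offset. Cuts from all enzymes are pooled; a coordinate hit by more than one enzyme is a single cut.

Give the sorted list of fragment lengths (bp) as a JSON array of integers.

[3,6,6,6,7,8,8,11,11,13,13,17,23]

Scan for sites:
  EstIV (TCCA, off=4): starts [17, 31, 77, 117, 130] → cuts [2, 21, 35, 81, 121]
  GruI (ACTT, off=2): starts [22, 113] → cuts [24, 115]
  AzqI (GGGGCGCC, off=5): starts [5, 36, 59, 89, 102, 122] → cuts [10, 41, 64, 94, 107, 127]

Pooled cuts: [2, 10, 21, 24, 35, 41, 64, 81, 94, 107, 115, 121, 127]

Fragments:
  2→10: 8 bp
  10→21: 11 bp
  21→24: 3 bp
  24→35: 11 bp
  35→41: 6 bp
  41→64: 23 bp
  64→81: 17 bp
  81→94: 13 bp
  94→107: 13 bp
  107→115: 8 bp
  115→121: 6 bp
  121→127: 6 bp
  127→2 (wrap): 132-127+2 = 7 bp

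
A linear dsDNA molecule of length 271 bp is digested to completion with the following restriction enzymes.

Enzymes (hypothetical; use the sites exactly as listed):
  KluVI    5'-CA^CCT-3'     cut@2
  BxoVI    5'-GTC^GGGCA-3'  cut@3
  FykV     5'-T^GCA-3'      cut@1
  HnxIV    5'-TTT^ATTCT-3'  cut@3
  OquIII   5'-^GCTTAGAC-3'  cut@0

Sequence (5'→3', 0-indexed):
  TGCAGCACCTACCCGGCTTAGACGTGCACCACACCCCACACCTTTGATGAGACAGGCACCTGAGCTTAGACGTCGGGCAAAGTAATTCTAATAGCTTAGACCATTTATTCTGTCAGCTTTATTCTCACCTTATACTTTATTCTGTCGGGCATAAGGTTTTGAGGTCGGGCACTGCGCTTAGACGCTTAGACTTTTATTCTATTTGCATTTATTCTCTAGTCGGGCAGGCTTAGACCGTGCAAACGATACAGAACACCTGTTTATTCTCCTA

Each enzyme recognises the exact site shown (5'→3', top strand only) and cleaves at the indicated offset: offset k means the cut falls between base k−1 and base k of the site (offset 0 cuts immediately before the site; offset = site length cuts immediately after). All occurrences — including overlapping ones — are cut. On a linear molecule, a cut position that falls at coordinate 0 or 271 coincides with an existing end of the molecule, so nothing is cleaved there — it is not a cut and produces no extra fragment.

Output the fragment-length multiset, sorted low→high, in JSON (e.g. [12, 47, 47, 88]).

Site scan:
  KluVI (CACCT, off=2): starts [5, 38, 56, 125, 253] → cuts [7, 40, 58, 127, 255]
  BxoVI (GTCGGGCA, off=3): starts [71, 143, 163, 218] → cuts [74, 146, 166, 221]
  FykV (TGCA, off=1): starts [0, 24, 203, 237] → cuts [1, 25, 204, 238]
  HnxIV (TTTATTCT, off=3): starts [103, 117, 135, 192, 207, 259] → cuts [106, 120, 138, 195, 210, 262]
  OquIII (GCTTAGAC, off=0): starts [15, 63, 93, 175, 183, 227] → cuts [15, 63, 93, 175, 183, 227]

All cut coordinates (distinct, sorted): [1, 7, 15, 25, 40, 58, 63, 74, 93, 106, 120, 127, 138, 146, 166, 175, 183, 195, 204, 210, 221, 227, 238, 255, 262]

Fragments:
  [0,1): 1 bp
  [1,7): 6 bp
  [7,15): 8 bp
  [15,25): 10 bp
  [25,40): 15 bp
  [40,58): 18 bp
  [58,63): 5 bp
  [63,74): 11 bp
  [74,93): 19 bp
  [93,106): 13 bp
  [106,120): 14 bp
  [120,127): 7 bp
  [127,138): 11 bp
  [138,146): 8 bp
  [146,166): 20 bp
  [166,175): 9 bp
  [175,183): 8 bp
  [183,195): 12 bp
  [195,204): 9 bp
  [204,210): 6 bp
  [210,221): 11 bp
  [221,227): 6 bp
  [227,238): 11 bp
  [238,255): 17 bp
  [255,262): 7 bp
  [262,271): 9 bp

[1,5,6,6,6,7,7,8,8,8,9,9,9,10,11,11,11,11,12,13,14,15,17,18,19,20]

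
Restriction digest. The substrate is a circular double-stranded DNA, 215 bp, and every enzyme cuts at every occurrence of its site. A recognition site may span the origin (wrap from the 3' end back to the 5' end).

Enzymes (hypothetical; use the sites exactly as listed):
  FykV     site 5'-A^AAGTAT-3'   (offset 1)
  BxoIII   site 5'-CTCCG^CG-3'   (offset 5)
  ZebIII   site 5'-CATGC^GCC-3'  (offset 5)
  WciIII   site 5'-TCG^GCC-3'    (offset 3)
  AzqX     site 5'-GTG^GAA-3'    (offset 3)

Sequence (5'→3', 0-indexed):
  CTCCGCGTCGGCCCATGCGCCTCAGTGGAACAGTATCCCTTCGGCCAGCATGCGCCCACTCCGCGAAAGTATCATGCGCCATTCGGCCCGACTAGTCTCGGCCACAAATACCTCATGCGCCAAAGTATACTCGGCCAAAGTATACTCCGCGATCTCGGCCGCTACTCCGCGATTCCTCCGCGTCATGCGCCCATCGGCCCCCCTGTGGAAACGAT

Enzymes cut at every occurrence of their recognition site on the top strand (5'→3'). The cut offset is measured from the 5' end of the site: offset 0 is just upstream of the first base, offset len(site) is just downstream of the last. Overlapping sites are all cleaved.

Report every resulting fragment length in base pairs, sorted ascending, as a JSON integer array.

[3,4,4,5,8,8,8,8,8,9,10,10,11,11,11,11,12,12,13,15,16,18]

Site scan:
  FykV AAAGTAT/1: at [65, 121, 136] ⇒ [66, 122, 137]
  BxoIII CTCCGCG/5: at [0, 58, 144, 164, 175] ⇒ [5, 63, 149, 169, 180]
  ZebIII CATGCGCC/5: at [13, 48, 72, 113, 183] ⇒ [18, 53, 77, 118, 188]
  WciIII TCGGCC/3: at [7, 40, 82, 97, 130, 154, 193] ⇒ [10, 43, 85, 100, 133, 157, 196]
  AzqX GTGGAA/3: at [24, 204] ⇒ [27, 207]

Pooled cuts: [5, 10, 18, 27, 43, 53, 63, 66, 77, 85, 100, 118, 122, 133, 137, 149, 157, 169, 180, 188, 196, 207]

Fragment lengths:
  5→10: 5 bp
  10→18: 8 bp
  18→27: 9 bp
  27→43: 16 bp
  43→53: 10 bp
  53→63: 10 bp
  63→66: 3 bp
  66→77: 11 bp
  77→85: 8 bp
  85→100: 15 bp
  100→118: 18 bp
  118→122: 4 bp
  122→133: 11 bp
  133→137: 4 bp
  137→149: 12 bp
  149→157: 8 bp
  157→169: 12 bp
  169→180: 11 bp
  180→188: 8 bp
  188→196: 8 bp
  196→207: 11 bp
  207→5 (wrap): 215-207+5 = 13 bp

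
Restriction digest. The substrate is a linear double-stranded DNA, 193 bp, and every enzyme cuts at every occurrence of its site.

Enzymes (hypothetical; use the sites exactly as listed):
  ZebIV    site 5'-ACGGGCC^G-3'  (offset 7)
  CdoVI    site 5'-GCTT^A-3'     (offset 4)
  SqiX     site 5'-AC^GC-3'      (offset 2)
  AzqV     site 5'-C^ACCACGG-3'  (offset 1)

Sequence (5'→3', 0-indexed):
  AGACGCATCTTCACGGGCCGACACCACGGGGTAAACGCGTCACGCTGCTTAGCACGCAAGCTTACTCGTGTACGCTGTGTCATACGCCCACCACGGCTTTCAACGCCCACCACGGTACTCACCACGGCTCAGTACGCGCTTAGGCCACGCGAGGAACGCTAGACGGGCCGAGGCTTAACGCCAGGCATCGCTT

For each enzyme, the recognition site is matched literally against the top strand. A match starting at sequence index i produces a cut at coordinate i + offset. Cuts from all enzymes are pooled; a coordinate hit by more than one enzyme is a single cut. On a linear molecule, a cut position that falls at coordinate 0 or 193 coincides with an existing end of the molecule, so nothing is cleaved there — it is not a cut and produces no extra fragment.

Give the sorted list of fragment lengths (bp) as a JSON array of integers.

Scan for sites:
  ZebIV ACGGGCCG/7: at [12, 162] ⇒ [19, 169]
  CdoVI GCTTA/4: at [46, 59, 137, 172] ⇒ [50, 63, 141, 176]
  SqiX ACGC/2: at [2, 34, 41, 53, 71, 83, 102, 133, 146, 155, 177] ⇒ [4, 36, 43, 55, 73, 85, 104, 135, 148, 157, 179]
  AzqV CACCACGG/1: at [21, 88, 107, 119] ⇒ [22, 89, 108, 120]

Pooled cuts: [4, 19, 22, 36, 43, 50, 55, 63, 73, 85, 89, 104, 108, 120, 135, 141, 148, 157, 169, 176, 179]

Fragments:
  [0,4): 4 bp
  [4,19): 15 bp
  [19,22): 3 bp
  [22,36): 14 bp
  [36,43): 7 bp
  [43,50): 7 bp
  [50,55): 5 bp
  [55,63): 8 bp
  [63,73): 10 bp
  [73,85): 12 bp
  [85,89): 4 bp
  [89,104): 15 bp
  [104,108): 4 bp
  [108,120): 12 bp
  [120,135): 15 bp
  [135,141): 6 bp
  [141,148): 7 bp
  [148,157): 9 bp
  [157,169): 12 bp
  [169,176): 7 bp
  [176,179): 3 bp
  [179,193): 14 bp

[3,3,4,4,4,5,6,7,7,7,7,8,9,10,12,12,12,14,14,15,15,15]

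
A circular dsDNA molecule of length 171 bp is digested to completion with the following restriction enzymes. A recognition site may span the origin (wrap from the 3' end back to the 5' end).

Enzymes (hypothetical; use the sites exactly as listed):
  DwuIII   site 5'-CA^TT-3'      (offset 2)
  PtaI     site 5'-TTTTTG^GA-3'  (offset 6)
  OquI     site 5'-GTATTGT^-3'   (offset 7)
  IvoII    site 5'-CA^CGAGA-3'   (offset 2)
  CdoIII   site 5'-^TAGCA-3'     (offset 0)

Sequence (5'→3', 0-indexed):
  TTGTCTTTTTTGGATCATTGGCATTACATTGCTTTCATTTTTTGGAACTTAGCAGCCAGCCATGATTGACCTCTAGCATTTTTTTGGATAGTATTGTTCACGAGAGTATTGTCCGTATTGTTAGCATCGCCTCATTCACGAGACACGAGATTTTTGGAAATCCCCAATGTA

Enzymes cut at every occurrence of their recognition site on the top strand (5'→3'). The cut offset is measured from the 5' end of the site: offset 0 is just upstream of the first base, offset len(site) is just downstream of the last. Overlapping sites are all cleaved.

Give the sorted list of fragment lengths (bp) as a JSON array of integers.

[3,4,5,5,5,5,6,7,7,8,8,9,9,11,11,12,13,19,24]

Per-enzyme occurrences:
  DwuIII (CATT, off=2): starts [15, 21, 26, 35, 76, 132] → cuts [17, 23, 28, 37, 78, 134]
  PtaI (TTTTTGGA, off=6): starts [6, 38, 80, 150] → cuts [12, 44, 86, 156]
  OquI (GTATTGT, off=7): starts [90, 105, 114, 168] → cuts [4, 97, 112, 121]
  IvoII (CACGAGA, off=2): starts [98, 136, 143] → cuts [100, 138, 145]
  CdoIII (TAGCA, off=0): starts [49, 73, 121] → cuts [49, 73, 121]

Pooled cuts: [4, 12, 17, 23, 28, 37, 44, 49, 73, 78, 86, 97, 100, 112, 121, 134, 138, 145, 156]

Fragments:
  4→12: 8 bp
  12→17: 5 bp
  17→23: 6 bp
  23→28: 5 bp
  28→37: 9 bp
  37→44: 7 bp
  44→49: 5 bp
  49→73: 24 bp
  73→78: 5 bp
  78→86: 8 bp
  86→97: 11 bp
  97→100: 3 bp
  100→112: 12 bp
  112→121: 9 bp
  121→134: 13 bp
  134→138: 4 bp
  138→145: 7 bp
  145→156: 11 bp
  156→4 (wrap): 171-156+4 = 19 bp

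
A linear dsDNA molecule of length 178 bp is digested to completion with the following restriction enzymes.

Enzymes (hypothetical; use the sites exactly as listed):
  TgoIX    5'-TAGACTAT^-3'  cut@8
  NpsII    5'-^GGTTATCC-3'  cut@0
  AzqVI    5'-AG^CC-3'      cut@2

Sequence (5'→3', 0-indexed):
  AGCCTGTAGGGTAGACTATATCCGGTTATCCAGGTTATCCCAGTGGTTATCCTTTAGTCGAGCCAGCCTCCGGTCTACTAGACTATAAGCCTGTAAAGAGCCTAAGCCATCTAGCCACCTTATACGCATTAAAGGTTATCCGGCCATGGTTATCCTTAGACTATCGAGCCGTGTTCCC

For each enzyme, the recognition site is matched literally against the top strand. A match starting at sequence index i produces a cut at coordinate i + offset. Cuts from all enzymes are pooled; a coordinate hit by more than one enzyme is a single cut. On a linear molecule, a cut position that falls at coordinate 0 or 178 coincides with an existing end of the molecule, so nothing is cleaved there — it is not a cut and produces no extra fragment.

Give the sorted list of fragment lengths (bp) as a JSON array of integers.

Per-enzyme occurrences:
  TgoIX (TAGACTAT, off=8): starts [11, 78, 156] → cuts [19, 86, 164]
  NpsII (GGTTATCC, off=0): starts [23, 32, 44, 133, 147] → cuts [23, 32, 44, 133, 147]
  AzqVI (AGCC, off=2): starts [0, 60, 64, 87, 98, 104, 112, 166] → cuts [2, 62, 66, 89, 100, 106, 114, 168]

Pooled cuts: [2, 19, 23, 32, 44, 62, 66, 86, 89, 100, 106, 114, 133, 147, 164, 168]

Fragment lengths:
  [0,2): 2 bp
  [2,19): 17 bp
  [19,23): 4 bp
  [23,32): 9 bp
  [32,44): 12 bp
  [44,62): 18 bp
  [62,66): 4 bp
  [66,86): 20 bp
  [86,89): 3 bp
  [89,100): 11 bp
  [100,106): 6 bp
  [106,114): 8 bp
  [114,133): 19 bp
  [133,147): 14 bp
  [147,164): 17 bp
  [164,168): 4 bp
  [168,178): 10 bp

[2,3,4,4,4,6,8,9,10,11,12,14,17,17,18,19,20]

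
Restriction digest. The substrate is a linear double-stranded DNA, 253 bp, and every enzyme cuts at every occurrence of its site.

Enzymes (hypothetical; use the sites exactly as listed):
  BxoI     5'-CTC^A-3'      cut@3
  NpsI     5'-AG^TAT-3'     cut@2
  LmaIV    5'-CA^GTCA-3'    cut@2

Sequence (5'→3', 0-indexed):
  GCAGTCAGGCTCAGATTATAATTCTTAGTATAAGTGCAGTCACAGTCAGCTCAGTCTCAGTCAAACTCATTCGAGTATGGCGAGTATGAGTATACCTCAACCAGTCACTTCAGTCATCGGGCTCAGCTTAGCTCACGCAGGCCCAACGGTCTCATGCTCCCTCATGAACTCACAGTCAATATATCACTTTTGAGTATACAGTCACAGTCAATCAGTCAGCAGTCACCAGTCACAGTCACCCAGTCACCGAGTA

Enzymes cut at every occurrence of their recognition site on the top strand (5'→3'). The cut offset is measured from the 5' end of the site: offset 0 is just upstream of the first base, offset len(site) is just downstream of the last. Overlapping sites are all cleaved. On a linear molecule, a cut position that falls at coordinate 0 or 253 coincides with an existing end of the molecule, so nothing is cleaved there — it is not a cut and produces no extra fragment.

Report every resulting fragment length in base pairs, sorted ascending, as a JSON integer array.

[1,3,3,5,6,6,6,6,6,6,7,7,7,8,8,8,8,8,9,9,9,9,10,10,10,11,12,16,19,20]

Scan for sites:
  BxoI CTCA/3: at [9, 49, 55, 65, 95, 121, 131, 150, 160, 168] ⇒ [12, 52, 58, 68, 98, 124, 134, 153, 163, 171]
  NpsI AGTAT/2: at [26, 73, 82, 88, 192] ⇒ [28, 75, 84, 90, 194]
  LmaIV CAGTCA/2: at [1, 36, 42, 57, 101, 110, 172, 198, 204, 212, 219, 226, 232, 240] ⇒ [3, 38, 44, 59, 103, 112, 174, 200, 206, 214, 221, 228, 234, 242]

All cut coordinates (distinct, sorted): [3, 12, 28, 38, 44, 52, 58, 59, 68, 75, 84, 90, 98, 103, 112, 124, 134, 153, 163, 171, 174, 194, 200, 206, 214, 221, 228, 234, 242]

Fragments:
  [0,3): 3 bp
  [3,12): 9 bp
  [12,28): 16 bp
  [28,38): 10 bp
  [38,44): 6 bp
  [44,52): 8 bp
  [52,58): 6 bp
  [58,59): 1 bp
  [59,68): 9 bp
  [68,75): 7 bp
  [75,84): 9 bp
  [84,90): 6 bp
  [90,98): 8 bp
  [98,103): 5 bp
  [103,112): 9 bp
  [112,124): 12 bp
  [124,134): 10 bp
  [134,153): 19 bp
  [153,163): 10 bp
  [163,171): 8 bp
  [171,174): 3 bp
  [174,194): 20 bp
  [194,200): 6 bp
  [200,206): 6 bp
  [206,214): 8 bp
  [214,221): 7 bp
  [221,228): 7 bp
  [228,234): 6 bp
  [234,242): 8 bp
  [242,253): 11 bp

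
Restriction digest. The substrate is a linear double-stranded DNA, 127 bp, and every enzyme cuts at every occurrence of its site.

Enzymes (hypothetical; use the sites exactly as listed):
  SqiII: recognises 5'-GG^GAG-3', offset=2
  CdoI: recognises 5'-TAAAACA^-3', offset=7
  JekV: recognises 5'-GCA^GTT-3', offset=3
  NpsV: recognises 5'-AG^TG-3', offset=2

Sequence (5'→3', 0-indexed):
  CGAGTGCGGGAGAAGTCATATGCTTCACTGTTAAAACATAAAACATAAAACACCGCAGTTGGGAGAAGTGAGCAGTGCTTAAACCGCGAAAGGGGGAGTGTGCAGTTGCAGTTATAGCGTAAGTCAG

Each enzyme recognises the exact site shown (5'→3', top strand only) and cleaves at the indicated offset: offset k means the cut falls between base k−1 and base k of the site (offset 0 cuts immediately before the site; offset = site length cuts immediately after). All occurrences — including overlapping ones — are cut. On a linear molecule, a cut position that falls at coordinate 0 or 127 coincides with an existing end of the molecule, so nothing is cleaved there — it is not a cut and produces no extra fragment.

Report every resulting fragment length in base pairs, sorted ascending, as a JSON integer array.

Scan for sites:
  SqiII GGGAG/2: at [7, 60, 93] ⇒ [9, 62, 95]
  CdoI TAAAACA/7: at [31, 38, 45] ⇒ [38, 45, 52]
  JekV GCAGTT/3: at [54, 101, 107] ⇒ [57, 104, 110]
  NpsV AGTG/2: at [2, 66, 73, 96] ⇒ [4, 68, 75, 98]

Pooled cuts: [4, 9, 38, 45, 52, 57, 62, 68, 75, 95, 98, 104, 110]

Fragments:
  [0,4): 4 bp
  [4,9): 5 bp
  [9,38): 29 bp
  [38,45): 7 bp
  [45,52): 7 bp
  [52,57): 5 bp
  [57,62): 5 bp
  [62,68): 6 bp
  [68,75): 7 bp
  [75,95): 20 bp
  [95,98): 3 bp
  [98,104): 6 bp
  [104,110): 6 bp
  [110,127): 17 bp

[3,4,5,5,5,6,6,6,7,7,7,17,20,29]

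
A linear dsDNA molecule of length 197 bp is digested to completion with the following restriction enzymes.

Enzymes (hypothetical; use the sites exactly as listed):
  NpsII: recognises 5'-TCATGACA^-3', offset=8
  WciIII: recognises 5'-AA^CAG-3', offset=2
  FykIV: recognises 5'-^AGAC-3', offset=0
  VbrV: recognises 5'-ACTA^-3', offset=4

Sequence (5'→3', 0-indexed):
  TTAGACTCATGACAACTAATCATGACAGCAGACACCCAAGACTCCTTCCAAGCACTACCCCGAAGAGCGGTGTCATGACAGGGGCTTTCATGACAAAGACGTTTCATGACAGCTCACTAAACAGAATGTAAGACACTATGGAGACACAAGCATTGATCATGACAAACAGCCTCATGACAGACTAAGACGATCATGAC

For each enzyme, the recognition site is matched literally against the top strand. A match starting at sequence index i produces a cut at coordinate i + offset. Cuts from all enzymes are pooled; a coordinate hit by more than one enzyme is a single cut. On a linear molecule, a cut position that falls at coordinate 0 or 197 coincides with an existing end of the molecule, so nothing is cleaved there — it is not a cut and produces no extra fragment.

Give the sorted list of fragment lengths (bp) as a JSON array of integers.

Scan for sites:
  NpsII TCATGACA/8: at [6, 19, 72, 87, 103, 156, 171] ⇒ [14, 27, 80, 95, 111, 164, 179]
  WciIII AACAG/2: at [119, 164] ⇒ [121, 166]
  FykIV AGAC/0: at [2, 29, 38, 96, 130, 141, 178, 184] ⇒ [2, 29, 38, 96, 130, 141, 178, 184]
  VbrV ACTA/4: at [14, 53, 115, 134, 180] ⇒ [18, 57, 119, 138, 184]

Pooled cuts: [2, 14, 18, 27, 29, 38, 57, 80, 95, 96, 111, 119, 121, 130, 138, 141, 164, 166, 178, 179, 184]

Fragments:
  [0,2): 2 bp
  [2,14): 12 bp
  [14,18): 4 bp
  [18,27): 9 bp
  [27,29): 2 bp
  [29,38): 9 bp
  [38,57): 19 bp
  [57,80): 23 bp
  [80,95): 15 bp
  [95,96): 1 bp
  [96,111): 15 bp
  [111,119): 8 bp
  [119,121): 2 bp
  [121,130): 9 bp
  [130,138): 8 bp
  [138,141): 3 bp
  [141,164): 23 bp
  [164,166): 2 bp
  [166,178): 12 bp
  [178,179): 1 bp
  [179,184): 5 bp
  [184,197): 13 bp

[1,1,2,2,2,2,3,4,5,8,8,9,9,9,12,12,13,15,15,19,23,23]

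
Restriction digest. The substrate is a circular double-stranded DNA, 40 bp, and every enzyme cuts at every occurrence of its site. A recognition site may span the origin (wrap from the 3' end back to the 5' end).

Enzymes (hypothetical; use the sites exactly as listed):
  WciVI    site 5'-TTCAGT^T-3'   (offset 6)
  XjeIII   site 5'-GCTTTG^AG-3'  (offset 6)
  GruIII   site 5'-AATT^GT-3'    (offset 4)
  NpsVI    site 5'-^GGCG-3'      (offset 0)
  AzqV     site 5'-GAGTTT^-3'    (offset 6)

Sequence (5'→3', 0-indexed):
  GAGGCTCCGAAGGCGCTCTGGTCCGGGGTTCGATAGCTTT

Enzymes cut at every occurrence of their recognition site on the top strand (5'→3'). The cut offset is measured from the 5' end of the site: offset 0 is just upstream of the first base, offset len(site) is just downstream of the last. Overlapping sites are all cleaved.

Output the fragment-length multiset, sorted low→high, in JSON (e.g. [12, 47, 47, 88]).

[10,30]

Scan for sites:
  WciVI (TTCAGTT, off=6): no sites
  XjeIII (GCTTTGAG, off=6): starts [35] → cuts [1]
  GruIII (AATTGT, off=4): no sites
  NpsVI (GGCG, off=0): starts [11] → cuts [11]
  AzqV (GAGTTT, off=6): no sites

Pooled cuts: [1, 11]

Fragments:
  1→11: 10 bp
  11→1 (wrap): 40-11+1 = 30 bp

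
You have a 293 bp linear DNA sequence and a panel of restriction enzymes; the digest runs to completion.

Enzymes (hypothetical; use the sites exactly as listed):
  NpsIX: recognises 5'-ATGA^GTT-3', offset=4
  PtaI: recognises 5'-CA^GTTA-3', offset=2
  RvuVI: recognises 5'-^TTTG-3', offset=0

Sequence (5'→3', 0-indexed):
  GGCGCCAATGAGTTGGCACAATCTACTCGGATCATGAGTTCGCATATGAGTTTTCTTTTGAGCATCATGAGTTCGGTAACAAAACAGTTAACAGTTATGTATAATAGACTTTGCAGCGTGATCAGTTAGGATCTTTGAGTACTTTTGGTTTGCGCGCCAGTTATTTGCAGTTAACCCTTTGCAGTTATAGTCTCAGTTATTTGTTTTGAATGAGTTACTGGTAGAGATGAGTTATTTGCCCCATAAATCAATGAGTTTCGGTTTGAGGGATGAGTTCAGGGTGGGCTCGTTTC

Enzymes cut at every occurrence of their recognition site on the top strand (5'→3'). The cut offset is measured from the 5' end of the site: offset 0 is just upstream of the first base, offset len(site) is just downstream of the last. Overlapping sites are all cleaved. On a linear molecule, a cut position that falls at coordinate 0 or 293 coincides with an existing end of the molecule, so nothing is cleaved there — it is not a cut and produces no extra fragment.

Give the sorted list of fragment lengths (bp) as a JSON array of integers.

[4,4,4,5,5,6,6,7,7,7,8,9,9,10,11,11,12,12,12,14,15,16,16,17,20,20,26]

Site scan:
  NpsIX ATGAGTT/4: at [7, 33, 45, 66, 209, 226, 250, 269] ⇒ [11, 37, 49, 70, 213, 230, 254, 273]
  PtaI CAGTTA/2: at [84, 91, 122, 157, 167, 181, 193] ⇒ [86, 93, 124, 159, 169, 183, 195]
  RvuVI TTTG/0: at [56, 109, 133, 143, 148, 163, 177, 199, 204, 234, 261] ⇒ [56, 109, 133, 143, 148, 163, 177, 199, 204, 234, 261]

All cut coordinates (distinct, sorted): [11, 37, 49, 56, 70, 86, 93, 109, 124, 133, 143, 148, 159, 163, 169, 177, 183, 195, 199, 204, 213, 230, 234, 254, 261, 273]

Fragments:
  [0,11): 11 bp
  [11,37): 26 bp
  [37,49): 12 bp
  [49,56): 7 bp
  [56,70): 14 bp
  [70,86): 16 bp
  [86,93): 7 bp
  [93,109): 16 bp
  [109,124): 15 bp
  [124,133): 9 bp
  [133,143): 10 bp
  [143,148): 5 bp
  [148,159): 11 bp
  [159,163): 4 bp
  [163,169): 6 bp
  [169,177): 8 bp
  [177,183): 6 bp
  [183,195): 12 bp
  [195,199): 4 bp
  [199,204): 5 bp
  [204,213): 9 bp
  [213,230): 17 bp
  [230,234): 4 bp
  [234,254): 20 bp
  [254,261): 7 bp
  [261,273): 12 bp
  [273,293): 20 bp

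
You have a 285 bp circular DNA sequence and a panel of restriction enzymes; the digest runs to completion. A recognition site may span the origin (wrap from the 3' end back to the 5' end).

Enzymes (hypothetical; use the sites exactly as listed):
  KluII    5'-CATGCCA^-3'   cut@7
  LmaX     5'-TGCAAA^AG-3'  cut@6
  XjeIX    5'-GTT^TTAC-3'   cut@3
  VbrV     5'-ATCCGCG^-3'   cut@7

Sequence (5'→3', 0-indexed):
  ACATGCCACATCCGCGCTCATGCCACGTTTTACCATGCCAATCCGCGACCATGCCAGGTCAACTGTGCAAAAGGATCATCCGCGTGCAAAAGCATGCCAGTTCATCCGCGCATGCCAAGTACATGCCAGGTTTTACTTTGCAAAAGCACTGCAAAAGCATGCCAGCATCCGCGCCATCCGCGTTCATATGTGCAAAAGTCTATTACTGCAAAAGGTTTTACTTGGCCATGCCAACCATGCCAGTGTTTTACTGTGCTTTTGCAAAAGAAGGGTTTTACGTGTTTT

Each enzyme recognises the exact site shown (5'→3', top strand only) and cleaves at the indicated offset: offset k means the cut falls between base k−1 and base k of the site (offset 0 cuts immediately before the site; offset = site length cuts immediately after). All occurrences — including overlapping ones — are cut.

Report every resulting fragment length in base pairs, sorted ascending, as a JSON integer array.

[4,4,5,5,6,7,7,8,9,9,9,9,9,9,9,9,9,10,11,11,11,11,12,13,14,15,16,16,18]

Per-enzyme occurrences:
  KluII (CATGCCA, off=7): starts [1, 18, 33, 49, 92, 110, 121, 157, 226, 235] → cuts [8, 25, 40, 56, 99, 117, 128, 164, 233, 242]
  LmaX (TGCAAAAG, off=6): starts [65, 84, 138, 149, 190, 206, 259] → cuts [71, 90, 144, 155, 196, 212, 265]
  XjeIX (GTTTTAC, off=3): starts [26, 129, 214, 244, 271, 280] → cuts [29, 132, 217, 247, 274, 283]
  VbrV (ATCCGCG, off=7): starts [9, 40, 77, 103, 166, 175] → cuts [16, 47, 84, 110, 173, 182]

Pooled cuts: [8, 16, 25, 29, 40, 47, 56, 71, 84, 90, 99, 110, 117, 128, 132, 144, 155, 164, 173, 182, 196, 212, 217, 233, 242, 247, 265, 274, 283]

Fragment lengths:
  8→16: 8 bp
  16→25: 9 bp
  25→29: 4 bp
  29→40: 11 bp
  40→47: 7 bp
  47→56: 9 bp
  56→71: 15 bp
  71→84: 13 bp
  84→90: 6 bp
  90→99: 9 bp
  99→110: 11 bp
  110→117: 7 bp
  117→128: 11 bp
  128→132: 4 bp
  132→144: 12 bp
  144→155: 11 bp
  155→164: 9 bp
  164→173: 9 bp
  173→182: 9 bp
  182→196: 14 bp
  196→212: 16 bp
  212→217: 5 bp
  217→233: 16 bp
  233→242: 9 bp
  242→247: 5 bp
  247→265: 18 bp
  265→274: 9 bp
  274→283: 9 bp
  283→8 (wrap): 285-283+8 = 10 bp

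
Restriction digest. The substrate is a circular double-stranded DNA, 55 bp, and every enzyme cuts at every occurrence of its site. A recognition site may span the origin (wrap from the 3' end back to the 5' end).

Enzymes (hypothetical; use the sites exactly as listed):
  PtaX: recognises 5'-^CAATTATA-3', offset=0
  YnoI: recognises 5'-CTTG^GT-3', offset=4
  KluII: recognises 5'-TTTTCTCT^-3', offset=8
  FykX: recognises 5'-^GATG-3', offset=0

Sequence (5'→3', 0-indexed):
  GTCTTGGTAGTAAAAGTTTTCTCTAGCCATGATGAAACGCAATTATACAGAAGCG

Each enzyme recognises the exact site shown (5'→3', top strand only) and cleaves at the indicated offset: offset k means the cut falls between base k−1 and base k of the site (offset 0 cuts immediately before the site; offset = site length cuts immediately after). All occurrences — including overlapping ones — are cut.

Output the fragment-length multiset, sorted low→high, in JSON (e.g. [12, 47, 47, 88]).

[6,9,18,22]

Per-enzyme occurrences:
  PtaX CAATTATA/0: at [39] ⇒ [39]
  YnoI CTTGGT/4: at [2] ⇒ [6]
  KluII TTTTCTCT/8: at [16] ⇒ [24]
  FykX GATG/0: at [30] ⇒ [30]

All cut coordinates (distinct, sorted): [6, 24, 30, 39]

Fragments:
  6→24: 18 bp
  24→30: 6 bp
  30→39: 9 bp
  39→6 (wrap): 55-39+6 = 22 bp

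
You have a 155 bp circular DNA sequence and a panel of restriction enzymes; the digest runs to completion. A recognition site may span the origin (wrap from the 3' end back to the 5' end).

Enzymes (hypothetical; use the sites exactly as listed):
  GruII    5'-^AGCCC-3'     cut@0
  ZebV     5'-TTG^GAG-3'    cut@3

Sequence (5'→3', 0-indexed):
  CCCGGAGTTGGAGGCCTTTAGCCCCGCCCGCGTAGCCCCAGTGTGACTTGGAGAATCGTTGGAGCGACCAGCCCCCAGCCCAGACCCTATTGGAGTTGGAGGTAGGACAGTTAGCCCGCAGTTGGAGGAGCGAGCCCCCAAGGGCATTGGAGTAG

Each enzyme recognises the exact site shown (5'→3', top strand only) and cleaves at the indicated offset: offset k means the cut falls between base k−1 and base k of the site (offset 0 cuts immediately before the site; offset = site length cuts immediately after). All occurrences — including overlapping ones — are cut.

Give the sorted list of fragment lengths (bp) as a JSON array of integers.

Per-enzyme occurrences:
  GruII (AGCCC, off=0): starts [19, 33, 69, 76, 112, 132, 153] → cuts [19, 33, 69, 76, 112, 132, 153]
  ZebV (TTGGAG, off=3): starts [7, 47, 58, 89, 95, 121, 146] → cuts [10, 50, 61, 92, 98, 124, 149]

Pooled cuts: [10, 19, 33, 50, 61, 69, 76, 92, 98, 112, 124, 132, 149, 153]

Fragment lengths:
  10→19: 9 bp
  19→33: 14 bp
  33→50: 17 bp
  50→61: 11 bp
  61→69: 8 bp
  69→76: 7 bp
  76→92: 16 bp
  92→98: 6 bp
  98→112: 14 bp
  112→124: 12 bp
  124→132: 8 bp
  132→149: 17 bp
  149→153: 4 bp
  153→10 (wrap): 155-153+10 = 12 bp

[4,6,7,8,8,9,11,12,12,14,14,16,17,17]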